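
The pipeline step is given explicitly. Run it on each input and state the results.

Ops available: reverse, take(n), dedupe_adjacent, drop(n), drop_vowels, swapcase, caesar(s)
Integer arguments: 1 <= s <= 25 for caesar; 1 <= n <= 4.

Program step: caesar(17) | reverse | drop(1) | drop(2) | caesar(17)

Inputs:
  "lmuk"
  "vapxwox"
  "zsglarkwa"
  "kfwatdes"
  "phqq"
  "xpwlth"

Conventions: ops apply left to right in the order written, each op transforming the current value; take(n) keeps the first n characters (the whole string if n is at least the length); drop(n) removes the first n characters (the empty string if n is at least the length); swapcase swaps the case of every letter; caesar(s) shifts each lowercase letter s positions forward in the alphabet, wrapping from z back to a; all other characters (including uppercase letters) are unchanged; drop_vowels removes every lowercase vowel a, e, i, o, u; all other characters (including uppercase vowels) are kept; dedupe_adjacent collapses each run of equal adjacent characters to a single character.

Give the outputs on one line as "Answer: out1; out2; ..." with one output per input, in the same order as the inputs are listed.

"t"; "fxid"; "zitoah"; "biens"; "x"; "exf"

Execution, op by op:
  "lmuk" -> "cdlb" -> "bldc" -> "ldc" -> "c" -> "t"
  "vapxwox" -> "mrgonfo" -> "ofnogrm" -> "fnogrm" -> "ogrm" -> "fxid"
  "zsglarkwa" -> "qjxcribnr" -> "rnbircxjq" -> "nbircxjq" -> "ircxjq" -> "zitoah"
  "kfwatdes" -> "bwnrkuvj" -> "jvukrnwb" -> "vukrnwb" -> "krnwb" -> "biens"
  "phqq" -> "gyhh" -> "hhyg" -> "hyg" -> "g" -> "x"
  "xpwlth" -> "ogncky" -> "ykcngo" -> "kcngo" -> "ngo" -> "exf"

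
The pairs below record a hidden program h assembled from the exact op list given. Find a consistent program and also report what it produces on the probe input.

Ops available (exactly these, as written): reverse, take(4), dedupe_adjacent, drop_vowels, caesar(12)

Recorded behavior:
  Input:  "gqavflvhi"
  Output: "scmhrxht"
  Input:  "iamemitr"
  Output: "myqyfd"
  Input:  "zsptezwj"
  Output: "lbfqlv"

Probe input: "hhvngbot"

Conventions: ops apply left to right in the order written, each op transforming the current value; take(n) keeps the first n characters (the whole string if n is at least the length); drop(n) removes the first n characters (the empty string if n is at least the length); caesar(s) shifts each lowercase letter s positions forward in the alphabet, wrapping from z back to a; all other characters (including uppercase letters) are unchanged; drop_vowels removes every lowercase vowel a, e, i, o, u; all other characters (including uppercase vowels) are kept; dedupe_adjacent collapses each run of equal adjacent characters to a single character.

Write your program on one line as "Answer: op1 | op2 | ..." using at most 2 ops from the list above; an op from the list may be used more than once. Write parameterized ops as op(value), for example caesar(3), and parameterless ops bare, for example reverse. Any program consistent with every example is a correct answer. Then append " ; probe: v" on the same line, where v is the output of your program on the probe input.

caesar(12) | drop_vowels ; probe: "tthzsnf"

Check, running the answer program on each example:
  "gqavflvhi" -> "scmhrxhtu" -> "scmhrxht"
  "iamemitr" -> "umyqyufd" -> "myqyfd"
  "zsptezwj" -> "lebfqliv" -> "lbfqlv"
  probe: "hhvngbot" -> "tthzsnaf" -> "tthzsnf"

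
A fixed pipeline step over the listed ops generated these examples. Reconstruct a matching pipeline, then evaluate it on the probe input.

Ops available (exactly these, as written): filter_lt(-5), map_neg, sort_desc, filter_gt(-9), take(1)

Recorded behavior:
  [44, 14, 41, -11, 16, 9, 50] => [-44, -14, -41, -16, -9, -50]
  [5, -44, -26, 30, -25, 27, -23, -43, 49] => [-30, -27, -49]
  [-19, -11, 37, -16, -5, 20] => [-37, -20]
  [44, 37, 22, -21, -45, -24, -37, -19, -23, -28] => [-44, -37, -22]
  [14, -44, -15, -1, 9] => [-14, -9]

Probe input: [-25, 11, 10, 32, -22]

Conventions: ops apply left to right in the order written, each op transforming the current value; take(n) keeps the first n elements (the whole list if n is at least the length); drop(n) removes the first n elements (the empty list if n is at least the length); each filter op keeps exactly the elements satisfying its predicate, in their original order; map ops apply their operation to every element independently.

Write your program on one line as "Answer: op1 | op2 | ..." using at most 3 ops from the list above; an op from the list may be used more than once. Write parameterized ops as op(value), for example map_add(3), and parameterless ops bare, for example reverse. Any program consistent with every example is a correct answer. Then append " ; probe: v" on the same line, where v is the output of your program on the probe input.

map_neg | filter_lt(-5) ; probe: [-11, -10, -32]

Check, running the answer program on each example:
  [44, 14, 41, -11, 16, 9, 50] -> [-44, -14, -41, 11, -16, -9, -50] -> [-44, -14, -41, -16, -9, -50]
  [5, -44, -26, 30, -25, 27, -23, -43, 49] -> [-5, 44, 26, -30, 25, -27, 23, 43, -49] -> [-30, -27, -49]
  [-19, -11, 37, -16, -5, 20] -> [19, 11, -37, 16, 5, -20] -> [-37, -20]
  [44, 37, 22, -21, -45, -24, -37, -19, -23, -28] -> [-44, -37, -22, 21, 45, 24, 37, 19, 23, 28] -> [-44, -37, -22]
  [14, -44, -15, -1, 9] -> [-14, 44, 15, 1, -9] -> [-14, -9]
  probe: [-25, 11, 10, 32, -22] -> [25, -11, -10, -32, 22] -> [-11, -10, -32]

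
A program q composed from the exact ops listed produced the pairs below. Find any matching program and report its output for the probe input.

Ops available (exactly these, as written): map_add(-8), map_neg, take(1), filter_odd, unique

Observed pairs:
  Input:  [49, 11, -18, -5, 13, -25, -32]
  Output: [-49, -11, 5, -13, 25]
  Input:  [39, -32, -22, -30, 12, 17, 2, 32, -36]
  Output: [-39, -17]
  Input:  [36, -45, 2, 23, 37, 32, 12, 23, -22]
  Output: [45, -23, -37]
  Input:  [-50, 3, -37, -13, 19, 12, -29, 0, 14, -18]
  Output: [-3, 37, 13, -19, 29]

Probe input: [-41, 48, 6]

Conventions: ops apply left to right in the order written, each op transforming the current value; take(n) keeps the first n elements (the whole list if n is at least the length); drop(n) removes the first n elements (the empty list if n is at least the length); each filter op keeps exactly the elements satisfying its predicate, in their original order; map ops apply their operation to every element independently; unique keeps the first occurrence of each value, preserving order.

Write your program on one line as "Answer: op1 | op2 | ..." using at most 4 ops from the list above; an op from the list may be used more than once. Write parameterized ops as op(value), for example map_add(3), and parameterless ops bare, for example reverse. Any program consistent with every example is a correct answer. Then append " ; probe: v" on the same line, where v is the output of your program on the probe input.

filter_odd | unique | map_neg ; probe: [41]

Check, running the answer program on each example:
  [49, 11, -18, -5, 13, -25, -32] -> [49, 11, -5, 13, -25] -> [49, 11, -5, 13, -25] -> [-49, -11, 5, -13, 25]
  [39, -32, -22, -30, 12, 17, 2, 32, -36] -> [39, 17] -> [39, 17] -> [-39, -17]
  [36, -45, 2, 23, 37, 32, 12, 23, -22] -> [-45, 23, 37, 23] -> [-45, 23, 37] -> [45, -23, -37]
  [-50, 3, -37, -13, 19, 12, -29, 0, 14, -18] -> [3, -37, -13, 19, -29] -> [3, -37, -13, 19, -29] -> [-3, 37, 13, -19, 29]
  probe: [-41, 48, 6] -> [-41] -> [-41] -> [41]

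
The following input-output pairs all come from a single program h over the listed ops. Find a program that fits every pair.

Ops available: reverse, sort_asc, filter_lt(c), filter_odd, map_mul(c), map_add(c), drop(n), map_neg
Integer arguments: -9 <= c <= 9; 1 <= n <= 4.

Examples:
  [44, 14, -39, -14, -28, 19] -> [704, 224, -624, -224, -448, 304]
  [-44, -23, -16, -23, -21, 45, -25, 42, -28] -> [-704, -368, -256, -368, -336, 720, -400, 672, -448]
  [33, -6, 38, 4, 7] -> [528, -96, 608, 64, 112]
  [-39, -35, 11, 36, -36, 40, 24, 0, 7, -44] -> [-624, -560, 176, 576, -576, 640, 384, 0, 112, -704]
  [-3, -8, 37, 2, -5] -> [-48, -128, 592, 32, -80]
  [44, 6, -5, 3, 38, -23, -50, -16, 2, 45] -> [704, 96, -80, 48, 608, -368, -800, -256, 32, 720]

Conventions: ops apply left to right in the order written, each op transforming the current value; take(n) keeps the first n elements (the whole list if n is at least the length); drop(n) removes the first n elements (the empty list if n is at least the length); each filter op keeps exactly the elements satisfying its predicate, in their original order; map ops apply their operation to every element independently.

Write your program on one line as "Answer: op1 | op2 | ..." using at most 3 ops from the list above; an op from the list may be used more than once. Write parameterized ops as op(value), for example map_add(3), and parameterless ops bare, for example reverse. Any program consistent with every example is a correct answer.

map_mul(2) | map_mul(8)

Check, running the answer program on each example:
  [44, 14, -39, -14, -28, 19] -> [88, 28, -78, -28, -56, 38] -> [704, 224, -624, -224, -448, 304]
  [-44, -23, -16, -23, -21, 45, -25, 42, -28] -> [-88, -46, -32, -46, -42, 90, -50, 84, -56] -> [-704, -368, -256, -368, -336, 720, -400, 672, -448]
  [33, -6, 38, 4, 7] -> [66, -12, 76, 8, 14] -> [528, -96, 608, 64, 112]
  [-39, -35, 11, 36, -36, 40, 24, 0, 7, -44] -> [-78, -70, 22, 72, -72, 80, 48, 0, 14, -88] -> [-624, -560, 176, 576, -576, 640, 384, 0, 112, -704]
  [-3, -8, 37, 2, -5] -> [-6, -16, 74, 4, -10] -> [-48, -128, 592, 32, -80]
  [44, 6, -5, 3, 38, -23, -50, -16, 2, 45] -> [88, 12, -10, 6, 76, -46, -100, -32, 4, 90] -> [704, 96, -80, 48, 608, -368, -800, -256, 32, 720]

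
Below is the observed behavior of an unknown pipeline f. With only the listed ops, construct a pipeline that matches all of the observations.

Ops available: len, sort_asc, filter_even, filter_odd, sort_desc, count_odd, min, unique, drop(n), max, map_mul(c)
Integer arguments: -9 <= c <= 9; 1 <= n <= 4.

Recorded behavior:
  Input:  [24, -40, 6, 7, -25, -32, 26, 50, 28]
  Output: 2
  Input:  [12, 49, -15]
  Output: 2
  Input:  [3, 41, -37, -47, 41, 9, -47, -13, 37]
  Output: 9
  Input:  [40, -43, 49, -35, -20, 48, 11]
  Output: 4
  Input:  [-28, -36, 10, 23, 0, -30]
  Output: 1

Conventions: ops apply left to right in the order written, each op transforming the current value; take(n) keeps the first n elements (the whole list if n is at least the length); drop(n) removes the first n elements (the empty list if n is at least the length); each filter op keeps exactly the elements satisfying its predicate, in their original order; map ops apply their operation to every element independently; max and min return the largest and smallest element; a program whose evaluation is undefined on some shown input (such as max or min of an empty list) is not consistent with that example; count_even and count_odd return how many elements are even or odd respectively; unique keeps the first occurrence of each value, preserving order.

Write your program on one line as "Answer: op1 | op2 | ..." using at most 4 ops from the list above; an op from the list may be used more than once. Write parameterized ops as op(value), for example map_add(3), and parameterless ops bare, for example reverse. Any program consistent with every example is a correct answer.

map_mul(9) | filter_odd | len

Check, running the answer program on each example:
  [24, -40, 6, 7, -25, -32, 26, 50, 28] -> [216, -360, 54, 63, -225, -288, 234, 450, 252] -> [63, -225] -> 2
  [12, 49, -15] -> [108, 441, -135] -> [441, -135] -> 2
  [3, 41, -37, -47, 41, 9, -47, -13, 37] -> [27, 369, -333, -423, 369, 81, -423, -117, 333] -> [27, 369, -333, -423, 369, 81, -423, -117, 333] -> 9
  [40, -43, 49, -35, -20, 48, 11] -> [360, -387, 441, -315, -180, 432, 99] -> [-387, 441, -315, 99] -> 4
  [-28, -36, 10, 23, 0, -30] -> [-252, -324, 90, 207, 0, -270] -> [207] -> 1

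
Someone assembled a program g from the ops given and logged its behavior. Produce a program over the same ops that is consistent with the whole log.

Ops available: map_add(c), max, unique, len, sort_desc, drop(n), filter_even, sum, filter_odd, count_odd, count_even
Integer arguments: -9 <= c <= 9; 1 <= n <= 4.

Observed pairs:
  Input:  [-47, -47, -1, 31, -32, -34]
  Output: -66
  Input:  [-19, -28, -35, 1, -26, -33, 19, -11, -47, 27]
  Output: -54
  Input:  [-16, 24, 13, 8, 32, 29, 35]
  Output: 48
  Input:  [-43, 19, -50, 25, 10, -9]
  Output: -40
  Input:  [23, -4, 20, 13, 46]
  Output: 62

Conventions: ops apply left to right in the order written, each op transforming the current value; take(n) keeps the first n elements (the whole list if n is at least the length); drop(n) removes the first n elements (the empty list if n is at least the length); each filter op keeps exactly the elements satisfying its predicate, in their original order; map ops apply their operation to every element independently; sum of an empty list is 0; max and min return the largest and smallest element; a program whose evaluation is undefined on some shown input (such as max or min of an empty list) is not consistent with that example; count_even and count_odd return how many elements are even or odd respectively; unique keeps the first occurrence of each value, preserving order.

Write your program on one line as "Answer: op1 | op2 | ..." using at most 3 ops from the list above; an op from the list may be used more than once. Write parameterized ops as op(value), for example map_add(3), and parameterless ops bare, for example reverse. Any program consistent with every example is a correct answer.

unique | filter_even | sum

Check, running the answer program on each example:
  [-47, -47, -1, 31, -32, -34] -> [-47, -1, 31, -32, -34] -> [-32, -34] -> -66
  [-19, -28, -35, 1, -26, -33, 19, -11, -47, 27] -> [-19, -28, -35, 1, -26, -33, 19, -11, -47, 27] -> [-28, -26] -> -54
  [-16, 24, 13, 8, 32, 29, 35] -> [-16, 24, 13, 8, 32, 29, 35] -> [-16, 24, 8, 32] -> 48
  [-43, 19, -50, 25, 10, -9] -> [-43, 19, -50, 25, 10, -9] -> [-50, 10] -> -40
  [23, -4, 20, 13, 46] -> [23, -4, 20, 13, 46] -> [-4, 20, 46] -> 62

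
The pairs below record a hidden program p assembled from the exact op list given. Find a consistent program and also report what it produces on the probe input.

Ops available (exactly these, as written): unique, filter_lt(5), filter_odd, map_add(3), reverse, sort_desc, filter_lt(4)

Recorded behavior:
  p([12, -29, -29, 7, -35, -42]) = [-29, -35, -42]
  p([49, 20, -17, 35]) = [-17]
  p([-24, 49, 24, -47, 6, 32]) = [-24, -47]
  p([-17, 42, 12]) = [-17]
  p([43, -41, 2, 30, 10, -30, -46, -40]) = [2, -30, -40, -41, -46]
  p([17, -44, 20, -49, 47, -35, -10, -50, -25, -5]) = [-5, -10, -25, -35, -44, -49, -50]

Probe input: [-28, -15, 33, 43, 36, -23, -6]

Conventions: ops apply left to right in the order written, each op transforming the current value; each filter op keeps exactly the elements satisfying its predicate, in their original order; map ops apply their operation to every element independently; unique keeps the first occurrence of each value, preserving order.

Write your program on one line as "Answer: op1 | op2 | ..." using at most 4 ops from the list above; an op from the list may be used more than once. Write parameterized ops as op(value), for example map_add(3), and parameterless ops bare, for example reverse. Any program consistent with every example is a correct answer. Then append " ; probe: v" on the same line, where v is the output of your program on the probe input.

filter_lt(5) | unique | sort_desc ; probe: [-6, -15, -23, -28]

Check, running the answer program on each example:
  [12, -29, -29, 7, -35, -42] -> [-29, -29, -35, -42] -> [-29, -35, -42] -> [-29, -35, -42]
  [49, 20, -17, 35] -> [-17] -> [-17] -> [-17]
  [-24, 49, 24, -47, 6, 32] -> [-24, -47] -> [-24, -47] -> [-24, -47]
  [-17, 42, 12] -> [-17] -> [-17] -> [-17]
  [43, -41, 2, 30, 10, -30, -46, -40] -> [-41, 2, -30, -46, -40] -> [-41, 2, -30, -46, -40] -> [2, -30, -40, -41, -46]
  [17, -44, 20, -49, 47, -35, -10, -50, -25, -5] -> [-44, -49, -35, -10, -50, -25, -5] -> [-44, -49, -35, -10, -50, -25, -5] -> [-5, -10, -25, -35, -44, -49, -50]
  probe: [-28, -15, 33, 43, 36, -23, -6] -> [-28, -15, -23, -6] -> [-28, -15, -23, -6] -> [-6, -15, -23, -28]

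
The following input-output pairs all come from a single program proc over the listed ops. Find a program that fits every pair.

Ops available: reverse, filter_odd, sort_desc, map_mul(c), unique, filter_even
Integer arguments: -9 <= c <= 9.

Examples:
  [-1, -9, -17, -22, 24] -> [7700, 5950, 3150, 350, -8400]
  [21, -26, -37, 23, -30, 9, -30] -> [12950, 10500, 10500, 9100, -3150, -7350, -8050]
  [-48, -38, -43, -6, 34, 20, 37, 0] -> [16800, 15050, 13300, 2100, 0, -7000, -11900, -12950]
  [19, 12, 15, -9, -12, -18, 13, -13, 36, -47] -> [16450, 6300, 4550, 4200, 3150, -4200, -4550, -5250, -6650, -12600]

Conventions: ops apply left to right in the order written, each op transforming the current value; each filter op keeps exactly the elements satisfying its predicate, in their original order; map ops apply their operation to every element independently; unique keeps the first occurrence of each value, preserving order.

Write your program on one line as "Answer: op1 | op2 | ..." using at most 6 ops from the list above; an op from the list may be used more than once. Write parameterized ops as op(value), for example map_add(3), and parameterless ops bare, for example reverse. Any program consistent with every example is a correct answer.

map_mul(5) | map_mul(7) | map_mul(-5) | map_mul(2) | reverse | sort_desc

Check, running the answer program on each example:
  [-1, -9, -17, -22, 24] -> [-5, -45, -85, -110, 120] -> [-35, -315, -595, -770, 840] -> [175, 1575, 2975, 3850, -4200] -> [350, 3150, 5950, 7700, -8400] -> [-8400, 7700, 5950, 3150, 350] -> [7700, 5950, 3150, 350, -8400]
  [21, -26, -37, 23, -30, 9, -30] -> [105, -130, -185, 115, -150, 45, -150] -> [735, -910, -1295, 805, -1050, 315, -1050] -> [-3675, 4550, 6475, -4025, 5250, -1575, 5250] -> [-7350, 9100, 12950, -8050, 10500, -3150, 10500] -> [10500, -3150, 10500, -8050, 12950, 9100, -7350] -> [12950, 10500, 10500, 9100, -3150, -7350, -8050]
  [-48, -38, -43, -6, 34, 20, 37, 0] -> [-240, -190, -215, -30, 170, 100, 185, 0] -> [-1680, -1330, -1505, -210, 1190, 700, 1295, 0] -> [8400, 6650, 7525, 1050, -5950, -3500, -6475, 0] -> [16800, 13300, 15050, 2100, -11900, -7000, -12950, 0] -> [0, -12950, -7000, -11900, 2100, 15050, 13300, 16800] -> [16800, 15050, 13300, 2100, 0, -7000, -11900, -12950]
  [19, 12, 15, -9, -12, -18, 13, -13, 36, -47] -> [95, 60, 75, -45, -60, -90, 65, -65, 180, -235] -> [665, 420, 525, -315, -420, -630, 455, -455, 1260, -1645] -> [-3325, -2100, -2625, 1575, 2100, 3150, -2275, 2275, -6300, 8225] -> [-6650, -4200, -5250, 3150, 4200, 6300, -4550, 4550, -12600, 16450] -> [16450, -12600, 4550, -4550, 6300, 4200, 3150, -5250, -4200, -6650] -> [16450, 6300, 4550, 4200, 3150, -4200, -4550, -5250, -6650, -12600]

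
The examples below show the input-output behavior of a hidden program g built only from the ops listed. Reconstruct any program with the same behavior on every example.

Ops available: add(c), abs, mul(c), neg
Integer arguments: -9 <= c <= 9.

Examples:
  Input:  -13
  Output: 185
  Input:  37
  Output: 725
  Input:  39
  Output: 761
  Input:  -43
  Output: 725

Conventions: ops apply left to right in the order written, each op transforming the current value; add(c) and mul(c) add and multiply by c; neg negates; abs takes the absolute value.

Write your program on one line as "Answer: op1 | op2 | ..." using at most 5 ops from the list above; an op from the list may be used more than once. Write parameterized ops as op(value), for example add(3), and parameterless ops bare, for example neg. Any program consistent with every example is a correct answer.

add(3) | mul(-3) | mul(-6) | abs | add(5)

Check, running the answer program on each example:
  -13 -> -10 -> 30 -> -180 -> 180 -> 185
  37 -> 40 -> -120 -> 720 -> 720 -> 725
  39 -> 42 -> -126 -> 756 -> 756 -> 761
  -43 -> -40 -> 120 -> -720 -> 720 -> 725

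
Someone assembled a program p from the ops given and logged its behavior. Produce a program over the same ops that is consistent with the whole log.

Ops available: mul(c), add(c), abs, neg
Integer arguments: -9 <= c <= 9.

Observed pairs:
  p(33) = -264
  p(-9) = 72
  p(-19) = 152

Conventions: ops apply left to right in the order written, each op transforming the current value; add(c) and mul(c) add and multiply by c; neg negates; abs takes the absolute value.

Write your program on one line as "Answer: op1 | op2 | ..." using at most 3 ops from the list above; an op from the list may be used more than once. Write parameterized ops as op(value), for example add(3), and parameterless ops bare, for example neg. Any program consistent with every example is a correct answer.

mul(8) | neg

Check, running the answer program on each example:
  33 -> 264 -> -264
  -9 -> -72 -> 72
  -19 -> -152 -> 152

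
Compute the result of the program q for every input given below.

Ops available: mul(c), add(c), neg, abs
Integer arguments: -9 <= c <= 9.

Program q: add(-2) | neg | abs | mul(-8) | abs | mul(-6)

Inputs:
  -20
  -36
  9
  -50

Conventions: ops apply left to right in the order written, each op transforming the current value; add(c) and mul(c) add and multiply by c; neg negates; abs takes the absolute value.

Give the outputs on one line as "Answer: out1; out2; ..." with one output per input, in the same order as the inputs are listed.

Execution, op by op:
  -20 -> -22 -> 22 -> 22 -> -176 -> 176 -> -1056
  -36 -> -38 -> 38 -> 38 -> -304 -> 304 -> -1824
  9 -> 7 -> -7 -> 7 -> -56 -> 56 -> -336
  -50 -> -52 -> 52 -> 52 -> -416 -> 416 -> -2496

-1056; -1824; -336; -2496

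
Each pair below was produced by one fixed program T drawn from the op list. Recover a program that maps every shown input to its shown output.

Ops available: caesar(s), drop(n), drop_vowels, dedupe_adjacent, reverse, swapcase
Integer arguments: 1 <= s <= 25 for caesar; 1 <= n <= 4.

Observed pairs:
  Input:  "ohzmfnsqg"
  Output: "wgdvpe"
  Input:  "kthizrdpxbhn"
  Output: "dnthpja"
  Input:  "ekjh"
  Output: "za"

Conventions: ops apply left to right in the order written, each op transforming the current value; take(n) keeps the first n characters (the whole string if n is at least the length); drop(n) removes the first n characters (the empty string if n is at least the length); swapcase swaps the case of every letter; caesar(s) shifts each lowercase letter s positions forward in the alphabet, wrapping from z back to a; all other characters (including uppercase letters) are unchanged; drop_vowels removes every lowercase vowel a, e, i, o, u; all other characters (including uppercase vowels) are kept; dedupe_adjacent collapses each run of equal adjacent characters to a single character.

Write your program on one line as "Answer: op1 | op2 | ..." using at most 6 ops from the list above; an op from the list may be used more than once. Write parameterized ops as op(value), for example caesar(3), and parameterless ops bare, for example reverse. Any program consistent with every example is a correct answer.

reverse | caesar(19) | drop_vowels | caesar(3) | drop_vowels | caesar(20)

Check, running the answer program on each example:
  "ohzmfnsqg" -> "gqsnfmzho" -> "zjlgyfsah" -> "zjlgyfsh" -> "cmojbivk" -> "cmjbvk" -> "wgdvpe"
  "kthizrdpxbhn" -> "nhbxpdrzihtk" -> "gauqiwksbamd" -> "gqwksbmd" -> "jtznvepg" -> "jtznvpg" -> "dnthpja"
  "ekjh" -> "hjke" -> "acdx" -> "cdx" -> "fga" -> "fg" -> "za"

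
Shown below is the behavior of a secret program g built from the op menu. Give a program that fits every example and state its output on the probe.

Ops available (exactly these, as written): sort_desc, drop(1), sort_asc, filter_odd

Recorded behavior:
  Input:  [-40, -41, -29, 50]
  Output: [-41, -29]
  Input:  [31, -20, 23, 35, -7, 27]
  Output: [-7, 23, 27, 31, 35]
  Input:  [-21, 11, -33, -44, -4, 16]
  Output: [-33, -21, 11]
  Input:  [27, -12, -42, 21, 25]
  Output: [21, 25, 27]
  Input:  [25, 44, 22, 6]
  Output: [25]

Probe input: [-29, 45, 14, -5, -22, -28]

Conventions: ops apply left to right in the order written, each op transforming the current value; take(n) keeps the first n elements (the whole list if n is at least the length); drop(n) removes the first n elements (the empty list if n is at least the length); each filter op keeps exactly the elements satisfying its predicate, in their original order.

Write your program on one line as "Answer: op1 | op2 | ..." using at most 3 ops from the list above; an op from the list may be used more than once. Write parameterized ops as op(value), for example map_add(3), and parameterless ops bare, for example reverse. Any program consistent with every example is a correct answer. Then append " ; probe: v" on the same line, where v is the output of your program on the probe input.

filter_odd | sort_asc ; probe: [-29, -5, 45]

Check, running the answer program on each example:
  [-40, -41, -29, 50] -> [-41, -29] -> [-41, -29]
  [31, -20, 23, 35, -7, 27] -> [31, 23, 35, -7, 27] -> [-7, 23, 27, 31, 35]
  [-21, 11, -33, -44, -4, 16] -> [-21, 11, -33] -> [-33, -21, 11]
  [27, -12, -42, 21, 25] -> [27, 21, 25] -> [21, 25, 27]
  [25, 44, 22, 6] -> [25] -> [25]
  probe: [-29, 45, 14, -5, -22, -28] -> [-29, 45, -5] -> [-29, -5, 45]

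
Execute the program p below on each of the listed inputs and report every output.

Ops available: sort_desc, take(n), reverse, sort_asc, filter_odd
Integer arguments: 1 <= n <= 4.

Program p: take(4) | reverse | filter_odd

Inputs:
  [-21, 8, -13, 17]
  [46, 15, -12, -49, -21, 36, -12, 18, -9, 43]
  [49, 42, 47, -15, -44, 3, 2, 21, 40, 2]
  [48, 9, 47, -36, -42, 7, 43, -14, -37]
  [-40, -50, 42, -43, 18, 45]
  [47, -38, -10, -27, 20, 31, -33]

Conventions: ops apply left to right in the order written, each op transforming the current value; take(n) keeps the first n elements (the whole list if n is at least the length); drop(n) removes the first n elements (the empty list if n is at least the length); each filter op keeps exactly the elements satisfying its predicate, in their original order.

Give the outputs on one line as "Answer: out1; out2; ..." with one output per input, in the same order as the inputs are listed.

[17, -13, -21]; [-49, 15]; [-15, 47, 49]; [47, 9]; [-43]; [-27, 47]

Execution, op by op:
  [-21, 8, -13, 17] -> [-21, 8, -13, 17] -> [17, -13, 8, -21] -> [17, -13, -21]
  [46, 15, -12, -49, -21, 36, -12, 18, -9, 43] -> [46, 15, -12, -49] -> [-49, -12, 15, 46] -> [-49, 15]
  [49, 42, 47, -15, -44, 3, 2, 21, 40, 2] -> [49, 42, 47, -15] -> [-15, 47, 42, 49] -> [-15, 47, 49]
  [48, 9, 47, -36, -42, 7, 43, -14, -37] -> [48, 9, 47, -36] -> [-36, 47, 9, 48] -> [47, 9]
  [-40, -50, 42, -43, 18, 45] -> [-40, -50, 42, -43] -> [-43, 42, -50, -40] -> [-43]
  [47, -38, -10, -27, 20, 31, -33] -> [47, -38, -10, -27] -> [-27, -10, -38, 47] -> [-27, 47]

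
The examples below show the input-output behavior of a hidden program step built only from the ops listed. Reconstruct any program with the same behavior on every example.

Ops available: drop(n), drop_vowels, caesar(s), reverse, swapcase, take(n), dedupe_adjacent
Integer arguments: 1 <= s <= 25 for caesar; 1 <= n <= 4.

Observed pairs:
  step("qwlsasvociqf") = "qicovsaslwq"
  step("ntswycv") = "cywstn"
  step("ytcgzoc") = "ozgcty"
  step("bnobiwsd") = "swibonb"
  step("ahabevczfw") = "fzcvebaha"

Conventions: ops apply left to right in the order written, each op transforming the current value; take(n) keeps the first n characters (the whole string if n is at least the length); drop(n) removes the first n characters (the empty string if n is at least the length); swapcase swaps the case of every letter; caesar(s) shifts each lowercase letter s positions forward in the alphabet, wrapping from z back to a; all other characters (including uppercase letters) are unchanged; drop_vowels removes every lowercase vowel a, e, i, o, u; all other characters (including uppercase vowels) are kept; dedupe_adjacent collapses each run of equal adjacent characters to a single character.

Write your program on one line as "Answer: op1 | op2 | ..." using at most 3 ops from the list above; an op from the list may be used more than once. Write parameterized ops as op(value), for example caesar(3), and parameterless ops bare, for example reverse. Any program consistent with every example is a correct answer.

reverse | drop(1)

Check, running the answer program on each example:
  "qwlsasvociqf" -> "fqicovsaslwq" -> "qicovsaslwq"
  "ntswycv" -> "vcywstn" -> "cywstn"
  "ytcgzoc" -> "cozgcty" -> "ozgcty"
  "bnobiwsd" -> "dswibonb" -> "swibonb"
  "ahabevczfw" -> "wfzcvebaha" -> "fzcvebaha"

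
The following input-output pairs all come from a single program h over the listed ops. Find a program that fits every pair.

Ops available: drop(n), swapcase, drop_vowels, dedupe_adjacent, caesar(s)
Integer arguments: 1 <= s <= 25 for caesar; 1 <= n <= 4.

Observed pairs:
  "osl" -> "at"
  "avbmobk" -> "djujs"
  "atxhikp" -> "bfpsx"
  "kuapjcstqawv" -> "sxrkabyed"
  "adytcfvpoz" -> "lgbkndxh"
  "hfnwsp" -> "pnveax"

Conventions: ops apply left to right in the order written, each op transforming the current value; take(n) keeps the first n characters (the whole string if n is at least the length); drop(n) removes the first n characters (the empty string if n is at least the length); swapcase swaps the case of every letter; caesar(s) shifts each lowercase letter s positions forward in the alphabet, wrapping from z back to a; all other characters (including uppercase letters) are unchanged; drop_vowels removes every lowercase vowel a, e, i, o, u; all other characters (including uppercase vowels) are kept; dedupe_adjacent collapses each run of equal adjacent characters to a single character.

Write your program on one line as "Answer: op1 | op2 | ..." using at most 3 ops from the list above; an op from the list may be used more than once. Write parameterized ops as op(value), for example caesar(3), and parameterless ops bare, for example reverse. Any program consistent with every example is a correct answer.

drop_vowels | caesar(8)

Check, running the answer program on each example:
  "osl" -> "sl" -> "at"
  "avbmobk" -> "vbmbk" -> "djujs"
  "atxhikp" -> "txhkp" -> "bfpsx"
  "kuapjcstqawv" -> "kpjcstqwv" -> "sxrkabyed"
  "adytcfvpoz" -> "dytcfvpz" -> "lgbkndxh"
  "hfnwsp" -> "hfnwsp" -> "pnveax"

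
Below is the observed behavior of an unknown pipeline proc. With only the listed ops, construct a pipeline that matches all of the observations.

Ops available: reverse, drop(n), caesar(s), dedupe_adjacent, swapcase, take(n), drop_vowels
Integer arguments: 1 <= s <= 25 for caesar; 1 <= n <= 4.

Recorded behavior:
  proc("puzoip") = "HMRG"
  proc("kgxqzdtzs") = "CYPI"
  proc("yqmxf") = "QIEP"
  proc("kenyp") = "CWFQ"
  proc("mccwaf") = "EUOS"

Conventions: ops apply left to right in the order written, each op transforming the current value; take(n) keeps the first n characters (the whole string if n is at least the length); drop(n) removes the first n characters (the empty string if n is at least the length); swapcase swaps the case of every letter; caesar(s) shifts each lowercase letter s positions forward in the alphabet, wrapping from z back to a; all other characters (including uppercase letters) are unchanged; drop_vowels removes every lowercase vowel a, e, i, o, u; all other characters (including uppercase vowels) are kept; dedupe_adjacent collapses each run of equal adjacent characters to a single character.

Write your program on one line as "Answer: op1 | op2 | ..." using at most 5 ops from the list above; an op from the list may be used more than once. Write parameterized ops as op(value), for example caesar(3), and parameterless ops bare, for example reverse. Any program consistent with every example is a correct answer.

dedupe_adjacent | caesar(18) | take(4) | swapcase

Check, running the answer program on each example:
  "puzoip" -> "puzoip" -> "hmrgah" -> "hmrg" -> "HMRG"
  "kgxqzdtzs" -> "kgxqzdtzs" -> "cypirvlrk" -> "cypi" -> "CYPI"
  "yqmxf" -> "yqmxf" -> "qiepx" -> "qiep" -> "QIEP"
  "kenyp" -> "kenyp" -> "cwfqh" -> "cwfq" -> "CWFQ"
  "mccwaf" -> "mcwaf" -> "euosx" -> "euos" -> "EUOS"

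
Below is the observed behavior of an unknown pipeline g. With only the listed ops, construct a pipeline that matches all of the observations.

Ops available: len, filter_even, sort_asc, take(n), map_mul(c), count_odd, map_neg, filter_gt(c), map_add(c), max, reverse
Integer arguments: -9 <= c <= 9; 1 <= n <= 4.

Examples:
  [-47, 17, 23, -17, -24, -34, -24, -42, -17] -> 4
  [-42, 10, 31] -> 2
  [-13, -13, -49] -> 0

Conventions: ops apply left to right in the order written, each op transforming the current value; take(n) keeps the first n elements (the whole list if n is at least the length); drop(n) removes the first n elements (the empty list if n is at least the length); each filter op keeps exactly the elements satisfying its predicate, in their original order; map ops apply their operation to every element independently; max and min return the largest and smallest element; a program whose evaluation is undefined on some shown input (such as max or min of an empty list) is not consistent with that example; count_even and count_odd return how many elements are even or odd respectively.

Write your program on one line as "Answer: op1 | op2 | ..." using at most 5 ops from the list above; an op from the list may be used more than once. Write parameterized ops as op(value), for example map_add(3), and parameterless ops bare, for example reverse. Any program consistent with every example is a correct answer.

filter_even | reverse | map_neg | map_add(1) | len

Check, running the answer program on each example:
  [-47, 17, 23, -17, -24, -34, -24, -42, -17] -> [-24, -34, -24, -42] -> [-42, -24, -34, -24] -> [42, 24, 34, 24] -> [43, 25, 35, 25] -> 4
  [-42, 10, 31] -> [-42, 10] -> [10, -42] -> [-10, 42] -> [-9, 43] -> 2
  [-13, -13, -49] -> [] -> [] -> [] -> [] -> 0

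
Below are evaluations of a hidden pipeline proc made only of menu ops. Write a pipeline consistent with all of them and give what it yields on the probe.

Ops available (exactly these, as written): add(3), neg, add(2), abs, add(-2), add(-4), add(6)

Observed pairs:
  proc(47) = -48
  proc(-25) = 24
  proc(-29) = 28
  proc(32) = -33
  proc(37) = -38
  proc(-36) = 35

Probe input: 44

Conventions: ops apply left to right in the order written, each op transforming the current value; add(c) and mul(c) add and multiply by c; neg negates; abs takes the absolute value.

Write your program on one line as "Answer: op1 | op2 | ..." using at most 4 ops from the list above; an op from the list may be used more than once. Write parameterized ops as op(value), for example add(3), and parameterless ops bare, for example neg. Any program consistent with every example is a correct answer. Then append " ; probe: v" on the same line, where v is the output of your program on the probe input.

add(3) | neg | add(2) ; probe: -45

Check, running the answer program on each example:
  47 -> 50 -> -50 -> -48
  -25 -> -22 -> 22 -> 24
  -29 -> -26 -> 26 -> 28
  32 -> 35 -> -35 -> -33
  37 -> 40 -> -40 -> -38
  -36 -> -33 -> 33 -> 35
  probe: 44 -> 47 -> -47 -> -45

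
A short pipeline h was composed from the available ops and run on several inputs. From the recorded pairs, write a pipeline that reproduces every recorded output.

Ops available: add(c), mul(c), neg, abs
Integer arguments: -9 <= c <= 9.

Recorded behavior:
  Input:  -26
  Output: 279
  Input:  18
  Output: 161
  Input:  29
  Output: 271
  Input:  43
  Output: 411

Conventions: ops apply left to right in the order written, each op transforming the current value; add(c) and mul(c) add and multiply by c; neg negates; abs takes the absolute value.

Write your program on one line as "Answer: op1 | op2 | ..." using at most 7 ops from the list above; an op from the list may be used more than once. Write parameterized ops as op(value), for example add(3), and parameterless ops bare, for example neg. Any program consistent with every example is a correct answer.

mul(2) | add(-2) | mul(5) | add(-9) | neg | abs

Check, running the answer program on each example:
  -26 -> -52 -> -54 -> -270 -> -279 -> 279 -> 279
  18 -> 36 -> 34 -> 170 -> 161 -> -161 -> 161
  29 -> 58 -> 56 -> 280 -> 271 -> -271 -> 271
  43 -> 86 -> 84 -> 420 -> 411 -> -411 -> 411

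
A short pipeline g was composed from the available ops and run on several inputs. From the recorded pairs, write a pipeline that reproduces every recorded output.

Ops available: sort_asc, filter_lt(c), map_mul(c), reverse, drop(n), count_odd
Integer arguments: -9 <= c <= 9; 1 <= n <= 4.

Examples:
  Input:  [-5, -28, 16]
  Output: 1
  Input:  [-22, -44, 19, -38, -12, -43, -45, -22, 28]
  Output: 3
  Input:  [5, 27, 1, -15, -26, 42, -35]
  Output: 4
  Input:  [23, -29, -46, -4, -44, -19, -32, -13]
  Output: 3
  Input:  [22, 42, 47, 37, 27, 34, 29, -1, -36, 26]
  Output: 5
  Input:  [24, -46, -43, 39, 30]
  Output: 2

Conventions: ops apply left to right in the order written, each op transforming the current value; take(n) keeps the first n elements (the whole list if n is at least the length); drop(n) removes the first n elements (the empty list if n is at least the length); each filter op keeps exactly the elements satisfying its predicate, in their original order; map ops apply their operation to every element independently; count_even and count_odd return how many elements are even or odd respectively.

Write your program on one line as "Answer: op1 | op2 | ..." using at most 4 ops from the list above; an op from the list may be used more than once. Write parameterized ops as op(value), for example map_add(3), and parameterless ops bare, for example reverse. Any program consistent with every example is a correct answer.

reverse | drop(1) | count_odd

Check, running the answer program on each example:
  [-5, -28, 16] -> [16, -28, -5] -> [-28, -5] -> 1
  [-22, -44, 19, -38, -12, -43, -45, -22, 28] -> [28, -22, -45, -43, -12, -38, 19, -44, -22] -> [-22, -45, -43, -12, -38, 19, -44, -22] -> 3
  [5, 27, 1, -15, -26, 42, -35] -> [-35, 42, -26, -15, 1, 27, 5] -> [42, -26, -15, 1, 27, 5] -> 4
  [23, -29, -46, -4, -44, -19, -32, -13] -> [-13, -32, -19, -44, -4, -46, -29, 23] -> [-32, -19, -44, -4, -46, -29, 23] -> 3
  [22, 42, 47, 37, 27, 34, 29, -1, -36, 26] -> [26, -36, -1, 29, 34, 27, 37, 47, 42, 22] -> [-36, -1, 29, 34, 27, 37, 47, 42, 22] -> 5
  [24, -46, -43, 39, 30] -> [30, 39, -43, -46, 24] -> [39, -43, -46, 24] -> 2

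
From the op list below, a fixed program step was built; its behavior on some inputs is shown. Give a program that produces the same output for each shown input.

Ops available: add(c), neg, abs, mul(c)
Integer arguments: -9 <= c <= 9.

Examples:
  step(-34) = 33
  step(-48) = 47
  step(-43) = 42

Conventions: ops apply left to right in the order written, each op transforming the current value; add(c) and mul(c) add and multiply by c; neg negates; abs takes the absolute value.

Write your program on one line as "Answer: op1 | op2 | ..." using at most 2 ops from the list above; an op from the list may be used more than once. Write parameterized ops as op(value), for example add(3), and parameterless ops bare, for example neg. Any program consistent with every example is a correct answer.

add(1) | neg

Check, running the answer program on each example:
  -34 -> -33 -> 33
  -48 -> -47 -> 47
  -43 -> -42 -> 42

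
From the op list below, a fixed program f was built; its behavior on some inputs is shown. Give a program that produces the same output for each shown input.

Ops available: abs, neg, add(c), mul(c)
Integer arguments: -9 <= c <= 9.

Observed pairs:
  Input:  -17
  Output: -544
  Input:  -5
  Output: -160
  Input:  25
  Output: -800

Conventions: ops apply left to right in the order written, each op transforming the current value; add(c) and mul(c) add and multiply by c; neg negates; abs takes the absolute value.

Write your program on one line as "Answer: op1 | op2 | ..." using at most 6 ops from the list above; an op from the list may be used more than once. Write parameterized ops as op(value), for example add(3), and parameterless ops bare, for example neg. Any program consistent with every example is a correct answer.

neg | abs | mul(-2) | mul(-2) | neg | mul(8)

Check, running the answer program on each example:
  -17 -> 17 -> 17 -> -34 -> 68 -> -68 -> -544
  -5 -> 5 -> 5 -> -10 -> 20 -> -20 -> -160
  25 -> -25 -> 25 -> -50 -> 100 -> -100 -> -800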